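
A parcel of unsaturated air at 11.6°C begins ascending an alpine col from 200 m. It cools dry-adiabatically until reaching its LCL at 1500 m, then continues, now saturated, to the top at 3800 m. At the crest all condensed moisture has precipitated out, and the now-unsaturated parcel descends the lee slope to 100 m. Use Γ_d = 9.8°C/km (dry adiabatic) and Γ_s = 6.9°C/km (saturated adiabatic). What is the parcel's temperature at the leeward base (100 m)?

200–1500 m, dry: Δz = 1.3 km ⇒ ΔT = -12.74°C; T = -1.14°C
1500–3800 m, saturated: Δz = 2.3 km ⇒ ΔT = -15.87°C; T = -17.01°C
3800–100 m, dry descent: Δz = 3.7 km ⇒ ΔT = +36.26°C; T = 19.25°C

19.25°C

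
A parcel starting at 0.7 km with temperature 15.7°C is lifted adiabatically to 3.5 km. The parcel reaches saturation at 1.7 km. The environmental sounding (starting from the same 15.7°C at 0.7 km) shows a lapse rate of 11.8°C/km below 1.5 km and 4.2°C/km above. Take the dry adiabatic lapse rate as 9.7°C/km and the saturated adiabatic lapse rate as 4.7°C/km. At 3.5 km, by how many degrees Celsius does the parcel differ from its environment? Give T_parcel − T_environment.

Parcel:
  Dry to 1700 m: -9.7 × 1 km = -9.7°C, so T = 6°C.
  Saturated to 3500 m: -4.7 × 1.8 km = -8.46°C, so T = -2.46°C.
Environment:
  Environment, lower layer to 1500 m: -11.8 × 0.8 km = -9.44°C, so T = 6.26°C.
  Environment, upper layer to 3500 m: -4.2 × 2 km = -8.4°C, so T = -2.14°C.
T_parcel − T_env = -2.46 − (-2.14) = -0.32°C

-0.32°C (parcel cooler than environment)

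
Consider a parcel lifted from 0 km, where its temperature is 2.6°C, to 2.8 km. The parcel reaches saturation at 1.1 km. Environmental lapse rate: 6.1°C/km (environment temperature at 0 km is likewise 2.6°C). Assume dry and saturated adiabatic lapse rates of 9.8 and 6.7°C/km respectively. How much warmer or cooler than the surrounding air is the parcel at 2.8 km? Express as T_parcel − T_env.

-5.09°C (parcel cooler than environment)

Parcel:
  From 0 m to 1100 m (dry): cools by 9.8 × 1.1 = 10.78°C, giving -8.18°C.
  From 1100 m to 2800 m (saturated): cools by 6.7 × 1.7 = 11.39°C, giving -19.57°C.
Environment:
  From 0 m to 2800 m (environment): cools by 6.1 × 2.8 = 17.08°C, giving -14.48°C.
T_parcel − T_env = -19.57 − (-14.48) = -5.09°C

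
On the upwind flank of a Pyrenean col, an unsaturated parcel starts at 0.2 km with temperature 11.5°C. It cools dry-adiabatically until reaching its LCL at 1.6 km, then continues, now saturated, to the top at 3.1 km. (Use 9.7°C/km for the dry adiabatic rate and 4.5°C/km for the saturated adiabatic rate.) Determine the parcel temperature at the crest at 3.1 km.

Dry to 1600 m: -9.7 × 1.4 km = -13.58°C, so T = -2.08°C.
Saturated to 3100 m: -4.5 × 1.5 km = -6.75°C, so T = -8.83°C.

-8.83°C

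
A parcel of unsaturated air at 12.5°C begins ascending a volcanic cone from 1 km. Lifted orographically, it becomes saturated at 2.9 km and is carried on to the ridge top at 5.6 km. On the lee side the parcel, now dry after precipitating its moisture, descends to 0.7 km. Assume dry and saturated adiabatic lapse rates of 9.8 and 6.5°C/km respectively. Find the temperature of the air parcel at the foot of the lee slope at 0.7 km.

24.35°C

From 1000 m to 2900 m (dry): cools by 9.8 × 1.9 = 18.62°C, giving -6.12°C.
From 2900 m to 5600 m (saturated): cools by 6.5 × 2.7 = 17.55°C, giving -23.67°C.
From 5600 m to 700 m (dry descent): warms by 9.8 × 4.9 = 48.02°C, giving 24.35°C.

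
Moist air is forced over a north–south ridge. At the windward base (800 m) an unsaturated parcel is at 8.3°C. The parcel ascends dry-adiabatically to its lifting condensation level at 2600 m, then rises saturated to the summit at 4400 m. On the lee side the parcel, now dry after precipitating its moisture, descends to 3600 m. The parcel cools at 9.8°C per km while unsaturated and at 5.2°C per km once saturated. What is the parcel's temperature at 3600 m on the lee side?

-10.86°C

800–2600 m, dry: Δz = 1.8 km ⇒ ΔT = -17.64°C; T = -9.34°C
2600–4400 m, saturated: Δz = 1.8 km ⇒ ΔT = -9.36°C; T = -18.7°C
4400–3600 m, dry descent: Δz = 0.8 km ⇒ ΔT = +7.84°C; T = -10.86°C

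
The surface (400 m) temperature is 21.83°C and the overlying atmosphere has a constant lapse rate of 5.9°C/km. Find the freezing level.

Height above start = (21.83 − 0) / 5.9 = 3.7 km
Altitude = 400 m + 3700 m = 4100 m

4100 m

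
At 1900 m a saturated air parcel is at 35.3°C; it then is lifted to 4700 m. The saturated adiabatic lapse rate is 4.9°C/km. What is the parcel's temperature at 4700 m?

21.58°C

Saturated adiabatic to 4700 m: -4.9 × 2.8 km = -13.72°C, so T = 21.58°C.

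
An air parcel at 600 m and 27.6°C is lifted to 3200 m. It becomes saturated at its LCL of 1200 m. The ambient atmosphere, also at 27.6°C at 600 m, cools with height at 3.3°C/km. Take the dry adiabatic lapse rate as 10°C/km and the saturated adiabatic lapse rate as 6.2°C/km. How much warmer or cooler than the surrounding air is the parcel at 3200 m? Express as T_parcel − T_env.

-9.82°C (parcel cooler than environment)

Parcel:
  From 600 m to 1200 m (dry): cools by 10 × 0.6 = 6°C, giving 21.6°C.
  From 1200 m to 3200 m (saturated): cools by 6.2 × 2 = 12.4°C, giving 9.2°C.
Environment:
  From 600 m to 3200 m (environment): cools by 3.3 × 2.6 = 8.58°C, giving 19.02°C.
T_parcel − T_env = 9.2 − 19.02 = -9.82°C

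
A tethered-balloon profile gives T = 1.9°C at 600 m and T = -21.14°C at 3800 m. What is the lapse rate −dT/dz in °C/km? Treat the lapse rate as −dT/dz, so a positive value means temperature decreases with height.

Γ = −ΔT/Δz = (1.9 − (-21.14)) / (3800 − 600) m
  = 23.04°C / 3.2 km = 7.2°C/km

7.2°C/km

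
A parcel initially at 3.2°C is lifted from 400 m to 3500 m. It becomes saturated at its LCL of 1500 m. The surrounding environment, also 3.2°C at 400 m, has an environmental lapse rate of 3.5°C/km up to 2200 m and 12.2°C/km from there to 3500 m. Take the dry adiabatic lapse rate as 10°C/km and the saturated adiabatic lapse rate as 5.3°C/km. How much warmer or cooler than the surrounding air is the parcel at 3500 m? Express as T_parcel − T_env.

Parcel:
  400 → 1500 m (dry, 10°C/km): ΔT = -10 × 1.1 = -11°C → T = -7.8°C
  1500 → 3500 m (saturated, 5.3°C/km): ΔT = -5.3 × 2 = -10.6°C → T = -18.4°C
Environment:
  400 → 2200 m (environment, lower layer, 3.5°C/km): ΔT = -3.5 × 1.8 = -6.3°C → T = -3.1°C
  2200 → 3500 m (environment, upper layer, 12.2°C/km): ΔT = -12.2 × 1.3 = -15.86°C → T = -18.96°C
T_parcel − T_env = -18.4 − (-18.96) = +0.56°C

+0.56°C (parcel warmer than environment)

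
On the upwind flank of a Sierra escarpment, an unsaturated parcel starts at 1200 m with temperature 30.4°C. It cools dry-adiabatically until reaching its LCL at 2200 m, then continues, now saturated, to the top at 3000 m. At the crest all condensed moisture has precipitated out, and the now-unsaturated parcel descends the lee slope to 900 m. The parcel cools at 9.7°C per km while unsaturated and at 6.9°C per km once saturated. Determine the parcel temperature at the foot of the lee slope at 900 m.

35.55°C

From 1200 m to 2200 m (dry): cools by 9.7 × 1 = 9.7°C, giving 20.7°C.
From 2200 m to 3000 m (saturated): cools by 6.9 × 0.8 = 5.52°C, giving 15.18°C.
From 3000 m to 900 m (dry descent): warms by 9.7 × 2.1 = 20.37°C, giving 35.55°C.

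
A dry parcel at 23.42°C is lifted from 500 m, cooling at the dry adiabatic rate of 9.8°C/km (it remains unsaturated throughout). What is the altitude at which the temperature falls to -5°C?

Height above start = (23.42 − (-5)) / 9.8 = 2.9 km
Altitude = 500 m + 2900 m = 3400 m

3400 m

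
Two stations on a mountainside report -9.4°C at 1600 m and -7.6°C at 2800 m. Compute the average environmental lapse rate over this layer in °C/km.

Γ = −ΔT/Δz = (-9.4 − (-7.6)) / (2800 − 1600) m
  = -1.8°C / 1.2 km = -1.5°C/km

-1.5°C/km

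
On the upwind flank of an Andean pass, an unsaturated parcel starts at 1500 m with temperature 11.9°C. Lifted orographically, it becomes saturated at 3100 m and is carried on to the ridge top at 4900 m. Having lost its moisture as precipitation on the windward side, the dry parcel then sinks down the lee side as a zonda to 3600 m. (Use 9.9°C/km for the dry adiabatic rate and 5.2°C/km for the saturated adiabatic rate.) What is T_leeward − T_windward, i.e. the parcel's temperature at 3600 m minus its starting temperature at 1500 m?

Dry to 3100 m: -9.9 × 1.6 km = -15.84°C, so T = -3.94°C.
Saturated to 4900 m: -5.2 × 1.8 km = -9.36°C, so T = -13.3°C.
Dry descent to 3600 m: +9.9 × 1.3 km = +12.87°C, so T = -0.43°C.
Net change vs windward start: -0.43 − 11.9 = -12.33°C

-12.33°C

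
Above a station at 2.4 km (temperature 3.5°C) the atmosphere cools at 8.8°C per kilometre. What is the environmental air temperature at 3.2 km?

2400 → 3200 m (environmental, 8.8°C/km): ΔT = -8.8 × 0.8 = -7.04°C → T = -3.54°C

-3.54°C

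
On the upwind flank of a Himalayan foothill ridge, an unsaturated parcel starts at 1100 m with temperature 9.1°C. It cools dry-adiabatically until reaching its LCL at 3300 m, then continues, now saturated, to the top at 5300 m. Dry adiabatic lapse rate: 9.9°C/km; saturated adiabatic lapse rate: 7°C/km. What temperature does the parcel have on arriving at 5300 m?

Dry to 3300 m: -9.9 × 2.2 km = -21.78°C, so T = -12.68°C.
Saturated to 5300 m: -7 × 2 km = -14°C, so T = -26.68°C.

-26.68°C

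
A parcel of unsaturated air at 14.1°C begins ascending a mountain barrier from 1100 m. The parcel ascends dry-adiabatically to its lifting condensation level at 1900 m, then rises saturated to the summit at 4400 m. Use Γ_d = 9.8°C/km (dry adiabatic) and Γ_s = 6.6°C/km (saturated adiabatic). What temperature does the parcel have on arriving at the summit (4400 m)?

-10.24°C

Dry to 1900 m: -9.8 × 0.8 km = -7.84°C, so T = 6.26°C.
Saturated to 4400 m: -6.6 × 2.5 km = -16.5°C, so T = -10.24°C.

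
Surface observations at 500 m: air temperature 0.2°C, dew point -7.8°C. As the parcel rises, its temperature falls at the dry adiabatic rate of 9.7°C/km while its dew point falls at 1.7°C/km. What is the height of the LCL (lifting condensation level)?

T and T_d converge at 9.7 − 1.7 = 8°C per km
Height above start = (0.2 − (-7.8)) / 8 = 1 km
LCL altitude = 500 m + 1000 m = 1500 m

1500 m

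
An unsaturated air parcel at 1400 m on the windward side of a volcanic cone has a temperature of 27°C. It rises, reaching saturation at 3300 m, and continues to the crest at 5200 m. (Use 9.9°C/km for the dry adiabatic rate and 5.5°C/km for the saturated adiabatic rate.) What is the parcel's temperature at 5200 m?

-2.26°C

From 1400 m to 3300 m (dry): cools by 9.9 × 1.9 = 18.81°C, giving 8.19°C.
From 3300 m to 5200 m (saturated): cools by 5.5 × 1.9 = 10.45°C, giving -2.26°C.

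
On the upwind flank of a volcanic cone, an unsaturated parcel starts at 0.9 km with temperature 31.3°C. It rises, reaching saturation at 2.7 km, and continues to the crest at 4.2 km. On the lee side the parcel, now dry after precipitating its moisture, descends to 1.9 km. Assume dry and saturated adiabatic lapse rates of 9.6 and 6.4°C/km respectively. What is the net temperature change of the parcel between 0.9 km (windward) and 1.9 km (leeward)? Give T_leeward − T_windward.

-4.8°C

From 900 m to 2700 m (dry): cools by 9.6 × 1.8 = 17.28°C, giving 14.02°C.
From 2700 m to 4200 m (saturated): cools by 6.4 × 1.5 = 9.6°C, giving 4.42°C.
From 4200 m to 1900 m (dry descent): warms by 9.6 × 2.3 = 22.08°C, giving 26.5°C.
Net change vs windward start: 26.5 − 31.3 = -4.8°C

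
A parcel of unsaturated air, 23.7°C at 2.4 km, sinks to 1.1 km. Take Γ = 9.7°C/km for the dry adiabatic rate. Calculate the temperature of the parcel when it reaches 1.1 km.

36.31°C

Dry adiabatic to 1100 m: +9.7 × 1.3 km = +12.61°C, so T = 36.31°C.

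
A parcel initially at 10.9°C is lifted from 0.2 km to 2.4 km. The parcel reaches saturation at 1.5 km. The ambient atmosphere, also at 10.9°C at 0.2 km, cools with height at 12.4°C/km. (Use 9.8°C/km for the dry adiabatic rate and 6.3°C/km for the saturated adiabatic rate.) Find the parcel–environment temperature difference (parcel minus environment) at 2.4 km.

Parcel:
  200–1500 m, dry: Δz = 1.3 km ⇒ ΔT = -12.74°C; T = -1.84°C
  1500–2400 m, saturated: Δz = 0.9 km ⇒ ΔT = -5.67°C; T = -7.51°C
Environment:
  200–2400 m, environment: Δz = 2.2 km ⇒ ΔT = -27.28°C; T = -16.38°C
T_parcel − T_env = -7.51 − (-16.38) = +8.87°C

+8.87°C (parcel warmer than environment)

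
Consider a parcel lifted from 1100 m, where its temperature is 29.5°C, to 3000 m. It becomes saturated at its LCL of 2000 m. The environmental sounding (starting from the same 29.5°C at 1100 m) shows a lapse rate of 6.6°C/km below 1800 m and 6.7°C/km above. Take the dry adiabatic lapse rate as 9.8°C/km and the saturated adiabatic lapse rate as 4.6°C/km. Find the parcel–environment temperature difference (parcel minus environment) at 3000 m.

Parcel:
  From 1100 m to 2000 m (dry): cools by 9.8 × 0.9 = 8.82°C, giving 20.68°C.
  From 2000 m to 3000 m (saturated): cools by 4.6 × 1 = 4.6°C, giving 16.08°C.
Environment:
  From 1100 m to 1800 m (environment, lower layer): cools by 6.6 × 0.7 = 4.62°C, giving 24.88°C.
  From 1800 m to 3000 m (environment, upper layer): cools by 6.7 × 1.2 = 8.04°C, giving 16.84°C.
T_parcel − T_env = 16.08 − 16.84 = -0.76°C

-0.76°C (parcel cooler than environment)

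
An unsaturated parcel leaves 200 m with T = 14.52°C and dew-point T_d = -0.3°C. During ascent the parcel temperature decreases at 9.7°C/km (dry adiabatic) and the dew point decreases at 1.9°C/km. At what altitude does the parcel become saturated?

T and T_d converge at 9.7 − 1.9 = 7.8°C per km
Height above start = (14.52 − (-0.3)) / 7.8 = 1.9 km
LCL altitude = 200 m + 1900 m = 2100 m

2100 m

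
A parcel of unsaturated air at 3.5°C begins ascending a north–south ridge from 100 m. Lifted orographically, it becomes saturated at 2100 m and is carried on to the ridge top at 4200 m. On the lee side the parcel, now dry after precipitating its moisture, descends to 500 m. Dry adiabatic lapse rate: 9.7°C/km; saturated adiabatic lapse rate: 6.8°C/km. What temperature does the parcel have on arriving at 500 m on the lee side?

100 → 2100 m (dry, 9.7°C/km): ΔT = -9.7 × 2 = -19.4°C → T = -15.9°C
2100 → 4200 m (saturated, 6.8°C/km): ΔT = -6.8 × 2.1 = -14.28°C → T = -30.18°C
4200 → 500 m (dry descent, 9.7°C/km): ΔT = +9.7 × 3.7 = +35.89°C → T = 5.71°C

5.71°C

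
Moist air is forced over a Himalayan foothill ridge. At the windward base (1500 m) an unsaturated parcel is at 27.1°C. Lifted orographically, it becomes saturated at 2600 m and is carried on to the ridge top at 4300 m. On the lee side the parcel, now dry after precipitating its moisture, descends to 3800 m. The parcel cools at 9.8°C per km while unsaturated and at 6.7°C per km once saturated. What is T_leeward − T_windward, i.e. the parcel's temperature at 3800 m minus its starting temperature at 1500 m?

-17.27°C

From 1500 m to 2600 m (dry): cools by 9.8 × 1.1 = 10.78°C, giving 16.32°C.
From 2600 m to 4300 m (saturated): cools by 6.7 × 1.7 = 11.39°C, giving 4.93°C.
From 4300 m to 3800 m (dry descent): warms by 9.8 × 0.5 = 4.9°C, giving 9.83°C.
Net change vs windward start: 9.83 − 27.1 = -17.27°C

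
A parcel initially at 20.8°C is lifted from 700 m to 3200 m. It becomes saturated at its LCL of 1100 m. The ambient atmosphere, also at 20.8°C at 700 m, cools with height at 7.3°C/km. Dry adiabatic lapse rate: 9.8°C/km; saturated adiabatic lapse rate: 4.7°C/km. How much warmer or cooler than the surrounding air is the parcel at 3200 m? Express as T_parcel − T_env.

+4.46°C (parcel warmer than environment)

Parcel:
  Dry to 1100 m: -9.8 × 0.4 km = -3.92°C, so T = 16.88°C.
  Saturated to 3200 m: -4.7 × 2.1 km = -9.87°C, so T = 7.01°C.
Environment:
  Environment to 3200 m: -7.3 × 2.5 km = -18.25°C, so T = 2.55°C.
T_parcel − T_env = 7.01 − 2.55 = +4.46°C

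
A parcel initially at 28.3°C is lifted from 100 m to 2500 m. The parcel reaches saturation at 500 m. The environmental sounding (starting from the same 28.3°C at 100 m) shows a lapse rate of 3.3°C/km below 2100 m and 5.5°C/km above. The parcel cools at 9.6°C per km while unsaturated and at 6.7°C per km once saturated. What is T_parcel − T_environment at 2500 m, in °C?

Parcel:
  100 → 500 m (dry, 9.6°C/km): ΔT = -9.6 × 0.4 = -3.84°C → T = 24.46°C
  500 → 2500 m (saturated, 6.7°C/km): ΔT = -6.7 × 2 = -13.4°C → T = 11.06°C
Environment:
  100 → 2100 m (environment, lower layer, 3.3°C/km): ΔT = -3.3 × 2 = -6.6°C → T = 21.7°C
  2100 → 2500 m (environment, upper layer, 5.5°C/km): ΔT = -5.5 × 0.4 = -2.2°C → T = 19.5°C
T_parcel − T_env = 11.06 − 19.5 = -8.44°C

-8.44°C (parcel cooler than environment)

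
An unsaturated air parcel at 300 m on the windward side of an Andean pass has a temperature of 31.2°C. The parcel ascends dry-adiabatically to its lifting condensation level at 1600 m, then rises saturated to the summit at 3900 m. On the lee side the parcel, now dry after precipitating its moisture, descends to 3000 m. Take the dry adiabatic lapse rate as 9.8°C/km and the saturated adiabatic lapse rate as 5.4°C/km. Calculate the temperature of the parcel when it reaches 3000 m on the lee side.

300 → 1600 m (dry, 9.8°C/km): ΔT = -9.8 × 1.3 = -12.74°C → T = 18.46°C
1600 → 3900 m (saturated, 5.4°C/km): ΔT = -5.4 × 2.3 = -12.42°C → T = 6.04°C
3900 → 3000 m (dry descent, 9.8°C/km): ΔT = +9.8 × 0.9 = +8.82°C → T = 14.86°C

14.86°C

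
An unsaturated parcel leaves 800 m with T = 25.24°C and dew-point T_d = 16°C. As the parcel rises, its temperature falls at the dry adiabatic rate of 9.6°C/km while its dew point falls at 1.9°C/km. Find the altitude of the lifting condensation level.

T and T_d converge at 9.6 − 1.9 = 7.7°C per km
Height above start = (25.24 − 16) / 7.7 = 1.2 km
LCL altitude = 800 m + 1200 m = 2000 m

2000 m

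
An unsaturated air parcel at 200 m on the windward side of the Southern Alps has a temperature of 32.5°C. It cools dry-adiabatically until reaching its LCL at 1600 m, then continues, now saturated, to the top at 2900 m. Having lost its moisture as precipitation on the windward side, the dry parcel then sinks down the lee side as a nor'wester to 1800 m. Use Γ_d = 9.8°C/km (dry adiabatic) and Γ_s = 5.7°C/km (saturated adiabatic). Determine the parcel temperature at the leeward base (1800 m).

From 200 m to 1600 m (dry): cools by 9.8 × 1.4 = 13.72°C, giving 18.78°C.
From 1600 m to 2900 m (saturated): cools by 5.7 × 1.3 = 7.41°C, giving 11.37°C.
From 2900 m to 1800 m (dry descent): warms by 9.8 × 1.1 = 10.78°C, giving 22.15°C.

22.15°C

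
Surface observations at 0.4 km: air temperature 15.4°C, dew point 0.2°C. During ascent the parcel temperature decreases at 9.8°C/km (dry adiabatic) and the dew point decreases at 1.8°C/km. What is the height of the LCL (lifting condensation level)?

2.3 km

T and T_d converge at 9.8 − 1.8 = 8°C per km
Height above start = (15.4 − 0.2) / 8 = 1.9 km
LCL altitude = 400 m + 1900 m = 2300 m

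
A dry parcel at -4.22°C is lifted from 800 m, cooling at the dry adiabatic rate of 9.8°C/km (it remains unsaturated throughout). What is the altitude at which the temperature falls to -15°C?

1900 m

Height above start = (-4.22 − (-15)) / 9.8 = 1.1 km
Altitude = 800 m + 1100 m = 1900 m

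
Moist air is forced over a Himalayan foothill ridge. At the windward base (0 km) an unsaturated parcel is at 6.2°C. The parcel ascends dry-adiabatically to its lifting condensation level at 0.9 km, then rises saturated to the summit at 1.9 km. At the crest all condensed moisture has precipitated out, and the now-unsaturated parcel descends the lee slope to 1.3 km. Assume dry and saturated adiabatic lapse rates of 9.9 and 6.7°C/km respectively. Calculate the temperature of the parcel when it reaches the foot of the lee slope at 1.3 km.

From 0 m to 900 m (dry): cools by 9.9 × 0.9 = 8.91°C, giving -2.71°C.
From 900 m to 1900 m (saturated): cools by 6.7 × 1 = 6.7°C, giving -9.41°C.
From 1900 m to 1300 m (dry descent): warms by 9.9 × 0.6 = 5.94°C, giving -3.47°C.

-3.47°C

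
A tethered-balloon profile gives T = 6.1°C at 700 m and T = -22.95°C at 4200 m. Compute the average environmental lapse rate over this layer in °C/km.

Γ = −ΔT/Δz = (6.1 − (-22.95)) / (4200 − 700) m
  = 29.05°C / 3.5 km = 8.3°C/km

8.3°C/km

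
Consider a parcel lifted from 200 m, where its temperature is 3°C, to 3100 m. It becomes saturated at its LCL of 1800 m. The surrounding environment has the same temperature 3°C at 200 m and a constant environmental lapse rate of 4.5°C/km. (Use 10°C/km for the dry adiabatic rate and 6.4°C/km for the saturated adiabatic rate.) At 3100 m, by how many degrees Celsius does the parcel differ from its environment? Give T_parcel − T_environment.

Parcel:
  From 200 m to 1800 m (dry): cools by 10 × 1.6 = 16°C, giving -13°C.
  From 1800 m to 3100 m (saturated): cools by 6.4 × 1.3 = 8.32°C, giving -21.32°C.
Environment:
  From 200 m to 3100 m (environment): cools by 4.5 × 2.9 = 13.05°C, giving -10.05°C.
T_parcel − T_env = -21.32 − (-10.05) = -11.27°C

-11.27°C (parcel cooler than environment)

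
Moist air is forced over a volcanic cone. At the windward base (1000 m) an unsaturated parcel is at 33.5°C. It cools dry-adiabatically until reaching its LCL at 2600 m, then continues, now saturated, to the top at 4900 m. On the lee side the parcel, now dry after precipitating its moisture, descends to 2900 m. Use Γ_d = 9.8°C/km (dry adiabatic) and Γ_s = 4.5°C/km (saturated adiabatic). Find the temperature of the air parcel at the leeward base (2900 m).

1000 → 2600 m (dry, 9.8°C/km): ΔT = -9.8 × 1.6 = -15.68°C → T = 17.82°C
2600 → 4900 m (saturated, 4.5°C/km): ΔT = -4.5 × 2.3 = -10.35°C → T = 7.47°C
4900 → 2900 m (dry descent, 9.8°C/km): ΔT = +9.8 × 2 = +19.6°C → T = 27.07°C

27.07°C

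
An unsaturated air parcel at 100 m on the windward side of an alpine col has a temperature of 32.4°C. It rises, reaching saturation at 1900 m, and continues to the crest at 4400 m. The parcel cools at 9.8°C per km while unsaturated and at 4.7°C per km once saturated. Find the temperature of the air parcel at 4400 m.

3.01°C

100 → 1900 m (dry, 9.8°C/km): ΔT = -9.8 × 1.8 = -17.64°C → T = 14.76°C
1900 → 4400 m (saturated, 4.7°C/km): ΔT = -4.7 × 2.5 = -11.75°C → T = 3.01°C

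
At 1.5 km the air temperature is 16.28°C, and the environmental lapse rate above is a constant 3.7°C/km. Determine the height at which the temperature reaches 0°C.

5.9 km

Height above start = (16.28 − 0) / 3.7 = 4.4 km
Altitude = 1500 m + 4400 m = 5900 m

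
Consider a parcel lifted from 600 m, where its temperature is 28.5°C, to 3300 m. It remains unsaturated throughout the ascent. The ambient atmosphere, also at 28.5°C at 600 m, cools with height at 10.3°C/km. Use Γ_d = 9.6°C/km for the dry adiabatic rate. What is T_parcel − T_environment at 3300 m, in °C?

Parcel:
  From 600 m to 3300 m (dry): cools by 9.6 × 2.7 = 25.92°C, giving 2.58°C.
Environment:
  From 600 m to 3300 m (environment): cools by 10.3 × 2.7 = 27.81°C, giving 0.69°C.
T_parcel − T_env = 2.58 − 0.69 = +1.89°C

+1.89°C (parcel warmer than environment)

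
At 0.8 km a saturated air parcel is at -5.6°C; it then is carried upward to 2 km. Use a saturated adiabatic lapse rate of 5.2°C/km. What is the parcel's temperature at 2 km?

Saturated adiabatic to 2000 m: -5.2 × 1.2 km = -6.24°C, so T = -11.84°C.

-11.84°C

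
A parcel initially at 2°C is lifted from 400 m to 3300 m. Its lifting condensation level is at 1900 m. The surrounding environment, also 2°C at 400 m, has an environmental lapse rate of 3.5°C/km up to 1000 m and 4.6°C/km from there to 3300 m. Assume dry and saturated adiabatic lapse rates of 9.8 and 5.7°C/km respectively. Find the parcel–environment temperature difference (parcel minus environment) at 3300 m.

-10°C (parcel cooler than environment)

Parcel:
  400–1900 m, dry: Δz = 1.5 km ⇒ ΔT = -14.7°C; T = -12.7°C
  1900–3300 m, saturated: Δz = 1.4 km ⇒ ΔT = -7.98°C; T = -20.68°C
Environment:
  400–1000 m, environment, lower layer: Δz = 0.6 km ⇒ ΔT = -2.1°C; T = -0.1°C
  1000–3300 m, environment, upper layer: Δz = 2.3 km ⇒ ΔT = -10.58°C; T = -10.68°C
T_parcel − T_env = -20.68 − (-10.68) = -10°C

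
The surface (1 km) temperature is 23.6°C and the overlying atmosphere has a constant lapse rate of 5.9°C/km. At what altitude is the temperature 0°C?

Height above start = (23.6 − 0) / 5.9 = 4 km
Altitude = 1000 m + 4000 m = 5000 m

5 km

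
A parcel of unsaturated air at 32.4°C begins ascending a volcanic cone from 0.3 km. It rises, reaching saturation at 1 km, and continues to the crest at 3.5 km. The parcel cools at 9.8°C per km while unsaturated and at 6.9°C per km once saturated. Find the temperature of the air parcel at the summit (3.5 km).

300 → 1000 m (dry, 9.8°C/km): ΔT = -9.8 × 0.7 = -6.86°C → T = 25.54°C
1000 → 3500 m (saturated, 6.9°C/km): ΔT = -6.9 × 2.5 = -17.25°C → T = 8.29°C

8.29°C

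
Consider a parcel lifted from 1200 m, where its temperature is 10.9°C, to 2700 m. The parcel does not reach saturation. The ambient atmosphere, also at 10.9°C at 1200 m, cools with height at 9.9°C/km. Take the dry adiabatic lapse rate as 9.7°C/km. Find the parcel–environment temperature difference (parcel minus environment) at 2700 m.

+0.3°C (parcel warmer than environment)

Parcel:
  Dry to 2700 m: -9.7 × 1.5 km = -14.55°C, so T = -3.65°C.
Environment:
  Environment to 2700 m: -9.9 × 1.5 km = -14.85°C, so T = -3.95°C.
T_parcel − T_env = -3.65 − (-3.95) = +0.3°C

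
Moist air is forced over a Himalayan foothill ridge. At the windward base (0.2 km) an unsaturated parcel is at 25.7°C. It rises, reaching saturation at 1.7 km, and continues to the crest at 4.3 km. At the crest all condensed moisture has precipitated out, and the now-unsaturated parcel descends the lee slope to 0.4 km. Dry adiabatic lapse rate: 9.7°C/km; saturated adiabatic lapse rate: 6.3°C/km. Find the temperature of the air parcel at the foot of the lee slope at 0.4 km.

From 200 m to 1700 m (dry): cools by 9.7 × 1.5 = 14.55°C, giving 11.15°C.
From 1700 m to 4300 m (saturated): cools by 6.3 × 2.6 = 16.38°C, giving -5.23°C.
From 4300 m to 400 m (dry descent): warms by 9.7 × 3.9 = 37.83°C, giving 32.6°C.

32.6°C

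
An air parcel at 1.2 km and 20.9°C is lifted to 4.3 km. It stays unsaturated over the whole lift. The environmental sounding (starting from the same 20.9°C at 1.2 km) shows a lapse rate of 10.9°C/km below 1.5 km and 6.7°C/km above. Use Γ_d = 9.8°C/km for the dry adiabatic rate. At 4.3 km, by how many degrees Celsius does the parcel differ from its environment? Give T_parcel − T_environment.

Parcel:
  1200 → 4300 m (dry, 9.8°C/km): ΔT = -9.8 × 3.1 = -30.38°C → T = -9.48°C
Environment:
  1200 → 1500 m (environment, lower layer, 10.9°C/km): ΔT = -10.9 × 0.3 = -3.27°C → T = 17.63°C
  1500 → 4300 m (environment, upper layer, 6.7°C/km): ΔT = -6.7 × 2.8 = -18.76°C → T = -1.13°C
T_parcel − T_env = -9.48 − (-1.13) = -8.35°C

-8.35°C (parcel cooler than environment)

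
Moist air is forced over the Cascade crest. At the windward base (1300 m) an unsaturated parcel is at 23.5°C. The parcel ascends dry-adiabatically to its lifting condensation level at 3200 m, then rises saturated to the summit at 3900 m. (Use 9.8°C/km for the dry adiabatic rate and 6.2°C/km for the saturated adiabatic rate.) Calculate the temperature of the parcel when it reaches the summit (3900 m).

1300–3200 m, dry: Δz = 1.9 km ⇒ ΔT = -18.62°C; T = 4.88°C
3200–3900 m, saturated: Δz = 0.7 km ⇒ ΔT = -4.34°C; T = 0.54°C

0.54°C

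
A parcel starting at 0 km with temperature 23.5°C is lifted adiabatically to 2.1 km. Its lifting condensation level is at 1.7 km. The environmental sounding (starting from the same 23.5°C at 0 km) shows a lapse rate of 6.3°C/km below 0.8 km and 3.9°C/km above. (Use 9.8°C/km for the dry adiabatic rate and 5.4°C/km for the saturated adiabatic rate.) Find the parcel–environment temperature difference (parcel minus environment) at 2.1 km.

Parcel:
  0–1700 m, dry: Δz = 1.7 km ⇒ ΔT = -16.66°C; T = 6.84°C
  1700–2100 m, saturated: Δz = 0.4 km ⇒ ΔT = -2.16°C; T = 4.68°C
Environment:
  0–800 m, environment, lower layer: Δz = 0.8 km ⇒ ΔT = -5.04°C; T = 18.46°C
  800–2100 m, environment, upper layer: Δz = 1.3 km ⇒ ΔT = -5.07°C; T = 13.39°C
T_parcel − T_env = 4.68 − 13.39 = -8.71°C

-8.71°C (parcel cooler than environment)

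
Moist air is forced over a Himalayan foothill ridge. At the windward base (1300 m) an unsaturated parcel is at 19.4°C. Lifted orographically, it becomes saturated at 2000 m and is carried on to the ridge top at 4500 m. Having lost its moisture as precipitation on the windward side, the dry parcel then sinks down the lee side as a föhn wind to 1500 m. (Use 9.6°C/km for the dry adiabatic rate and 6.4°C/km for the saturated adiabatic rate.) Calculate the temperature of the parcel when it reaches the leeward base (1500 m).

1300 → 2000 m (dry, 9.6°C/km): ΔT = -9.6 × 0.7 = -6.72°C → T = 12.68°C
2000 → 4500 m (saturated, 6.4°C/km): ΔT = -6.4 × 2.5 = -16°C → T = -3.32°C
4500 → 1500 m (dry descent, 9.6°C/km): ΔT = +9.6 × 3 = +28.8°C → T = 25.48°C

25.48°C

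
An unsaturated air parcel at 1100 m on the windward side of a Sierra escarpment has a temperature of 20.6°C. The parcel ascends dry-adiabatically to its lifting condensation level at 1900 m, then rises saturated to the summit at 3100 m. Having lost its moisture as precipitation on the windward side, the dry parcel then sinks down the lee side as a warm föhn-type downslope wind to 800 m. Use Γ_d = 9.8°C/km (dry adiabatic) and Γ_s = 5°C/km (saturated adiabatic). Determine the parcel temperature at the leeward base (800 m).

29.3°C

1100–1900 m, dry: Δz = 0.8 km ⇒ ΔT = -7.84°C; T = 12.76°C
1900–3100 m, saturated: Δz = 1.2 km ⇒ ΔT = -6°C; T = 6.76°C
3100–800 m, dry descent: Δz = 2.3 km ⇒ ΔT = +22.54°C; T = 29.3°C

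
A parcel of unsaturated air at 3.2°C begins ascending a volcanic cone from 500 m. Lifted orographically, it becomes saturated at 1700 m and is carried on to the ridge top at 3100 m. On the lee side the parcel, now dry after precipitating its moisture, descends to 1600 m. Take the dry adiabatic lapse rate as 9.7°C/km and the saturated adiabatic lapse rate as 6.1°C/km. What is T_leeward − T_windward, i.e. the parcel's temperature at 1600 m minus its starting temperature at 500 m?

500–1700 m, dry: Δz = 1.2 km ⇒ ΔT = -11.64°C; T = -8.44°C
1700–3100 m, saturated: Δz = 1.4 km ⇒ ΔT = -8.54°C; T = -16.98°C
3100–1600 m, dry descent: Δz = 1.5 km ⇒ ΔT = +14.55°C; T = -2.43°C
Net change vs windward start: -2.43 − 3.2 = -5.63°C

-5.63°C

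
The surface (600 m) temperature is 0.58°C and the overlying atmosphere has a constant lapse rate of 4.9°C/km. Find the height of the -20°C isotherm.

4800 m

Height above start = (0.58 − (-20)) / 4.9 = 4.2 km
Altitude = 600 m + 4200 m = 4800 m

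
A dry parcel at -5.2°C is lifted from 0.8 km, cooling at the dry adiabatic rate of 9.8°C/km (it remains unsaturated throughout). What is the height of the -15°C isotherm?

1.8 km

Height above start = (-5.2 − (-15)) / 9.8 = 1 km
Altitude = 800 m + 1000 m = 1800 m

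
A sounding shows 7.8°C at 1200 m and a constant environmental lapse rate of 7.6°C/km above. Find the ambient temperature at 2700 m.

-3.6°C

1200 → 2700 m (environmental, 7.6°C/km): ΔT = -7.6 × 1.5 = -11.4°C → T = -3.6°C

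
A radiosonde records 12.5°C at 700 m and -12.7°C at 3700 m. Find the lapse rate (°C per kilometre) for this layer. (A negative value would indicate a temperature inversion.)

8.4°C/km

Γ = −ΔT/Δz = (12.5 − (-12.7)) / (3700 − 700) m
  = 25.2°C / 3 km = 8.4°C/km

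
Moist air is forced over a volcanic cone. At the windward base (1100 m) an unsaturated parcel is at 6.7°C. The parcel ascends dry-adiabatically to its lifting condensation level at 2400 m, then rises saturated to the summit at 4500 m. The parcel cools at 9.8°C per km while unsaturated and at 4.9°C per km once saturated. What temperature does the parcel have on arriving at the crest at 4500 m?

-16.33°C

1100 → 2400 m (dry, 9.8°C/km): ΔT = -9.8 × 1.3 = -12.74°C → T = -6.04°C
2400 → 4500 m (saturated, 4.9°C/km): ΔT = -4.9 × 2.1 = -10.29°C → T = -16.33°C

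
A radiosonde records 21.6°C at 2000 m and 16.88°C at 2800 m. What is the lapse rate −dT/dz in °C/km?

5.9°C/km

Γ = −ΔT/Δz = (21.6 − 16.88) / (2800 − 2000) m
  = 4.72°C / 0.8 km = 5.9°C/km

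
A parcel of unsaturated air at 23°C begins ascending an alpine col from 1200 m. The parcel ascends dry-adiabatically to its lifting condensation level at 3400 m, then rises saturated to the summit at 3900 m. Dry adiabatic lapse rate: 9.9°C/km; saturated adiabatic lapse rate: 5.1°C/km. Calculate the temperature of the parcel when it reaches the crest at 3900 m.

From 1200 m to 3400 m (dry): cools by 9.9 × 2.2 = 21.78°C, giving 1.22°C.
From 3400 m to 3900 m (saturated): cools by 5.1 × 0.5 = 2.55°C, giving -1.33°C.

-1.33°C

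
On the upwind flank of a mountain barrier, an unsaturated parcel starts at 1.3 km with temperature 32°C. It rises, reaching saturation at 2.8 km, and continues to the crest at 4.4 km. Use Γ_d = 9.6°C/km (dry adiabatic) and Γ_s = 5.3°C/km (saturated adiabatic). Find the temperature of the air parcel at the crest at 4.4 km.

Dry to 2800 m: -9.6 × 1.5 km = -14.4°C, so T = 17.6°C.
Saturated to 4400 m: -5.3 × 1.6 km = -8.48°C, so T = 9.12°C.

9.12°C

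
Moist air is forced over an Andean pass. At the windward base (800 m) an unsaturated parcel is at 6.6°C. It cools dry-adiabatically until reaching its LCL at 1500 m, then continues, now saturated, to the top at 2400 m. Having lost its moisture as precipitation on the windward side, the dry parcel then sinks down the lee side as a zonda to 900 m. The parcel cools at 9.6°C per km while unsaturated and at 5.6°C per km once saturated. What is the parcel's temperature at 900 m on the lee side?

From 800 m to 1500 m (dry): cools by 9.6 × 0.7 = 6.72°C, giving -0.12°C.
From 1500 m to 2400 m (saturated): cools by 5.6 × 0.9 = 5.04°C, giving -5.16°C.
From 2400 m to 900 m (dry descent): warms by 9.6 × 1.5 = 14.4°C, giving 9.24°C.

9.24°C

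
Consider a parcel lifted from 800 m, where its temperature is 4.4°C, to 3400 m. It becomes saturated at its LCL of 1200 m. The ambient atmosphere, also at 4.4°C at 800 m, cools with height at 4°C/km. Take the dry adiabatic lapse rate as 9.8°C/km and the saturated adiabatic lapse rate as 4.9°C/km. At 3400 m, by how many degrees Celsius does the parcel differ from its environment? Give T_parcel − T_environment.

Parcel:
  800 → 1200 m (dry, 9.8°C/km): ΔT = -9.8 × 0.4 = -3.92°C → T = 0.48°C
  1200 → 3400 m (saturated, 4.9°C/km): ΔT = -4.9 × 2.2 = -10.78°C → T = -10.3°C
Environment:
  800 → 3400 m (environment, 4°C/km): ΔT = -4 × 2.6 = -10.4°C → T = -6°C
T_parcel − T_env = -10.3 − (-6) = -4.3°C

-4.3°C (parcel cooler than environment)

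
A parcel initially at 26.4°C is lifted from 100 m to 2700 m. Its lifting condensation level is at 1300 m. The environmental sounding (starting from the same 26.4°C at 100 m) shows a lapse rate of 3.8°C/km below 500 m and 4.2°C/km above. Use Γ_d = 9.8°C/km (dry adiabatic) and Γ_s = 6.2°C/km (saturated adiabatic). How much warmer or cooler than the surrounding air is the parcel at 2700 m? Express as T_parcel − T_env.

-9.68°C (parcel cooler than environment)

Parcel:
  Dry to 1300 m: -9.8 × 1.2 km = -11.76°C, so T = 14.64°C.
  Saturated to 2700 m: -6.2 × 1.4 km = -8.68°C, so T = 5.96°C.
Environment:
  Environment, lower layer to 500 m: -3.8 × 0.4 km = -1.52°C, so T = 24.88°C.
  Environment, upper layer to 2700 m: -4.2 × 2.2 km = -9.24°C, so T = 15.64°C.
T_parcel − T_env = 5.96 − 15.64 = -9.68°C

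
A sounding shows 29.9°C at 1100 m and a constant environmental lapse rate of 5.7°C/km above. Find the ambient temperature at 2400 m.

From 1100 m to 2400 m (environmental): cools by 5.7 × 1.3 = 7.41°C, giving 22.49°C.

22.49°C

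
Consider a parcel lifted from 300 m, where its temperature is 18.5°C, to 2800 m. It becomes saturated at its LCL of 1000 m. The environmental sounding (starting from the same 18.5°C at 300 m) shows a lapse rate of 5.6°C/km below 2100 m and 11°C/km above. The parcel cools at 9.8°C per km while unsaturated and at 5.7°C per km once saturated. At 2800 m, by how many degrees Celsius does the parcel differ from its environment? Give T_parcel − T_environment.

Parcel:
  From 300 m to 1000 m (dry): cools by 9.8 × 0.7 = 6.86°C, giving 11.64°C.
  From 1000 m to 2800 m (saturated): cools by 5.7 × 1.8 = 10.26°C, giving 1.38°C.
Environment:
  From 300 m to 2100 m (environment, lower layer): cools by 5.6 × 1.8 = 10.08°C, giving 8.42°C.
  From 2100 m to 2800 m (environment, upper layer): cools by 11 × 0.7 = 7.7°C, giving 0.72°C.
T_parcel − T_env = 1.38 − 0.72 = +0.66°C

+0.66°C (parcel warmer than environment)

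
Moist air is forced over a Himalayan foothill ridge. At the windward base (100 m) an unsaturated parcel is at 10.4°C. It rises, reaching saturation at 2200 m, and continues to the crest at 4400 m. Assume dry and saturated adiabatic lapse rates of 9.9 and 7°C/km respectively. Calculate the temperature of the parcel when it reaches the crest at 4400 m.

100 → 2200 m (dry, 9.9°C/km): ΔT = -9.9 × 2.1 = -20.79°C → T = -10.39°C
2200 → 4400 m (saturated, 7°C/km): ΔT = -7 × 2.2 = -15.4°C → T = -25.79°C

-25.79°C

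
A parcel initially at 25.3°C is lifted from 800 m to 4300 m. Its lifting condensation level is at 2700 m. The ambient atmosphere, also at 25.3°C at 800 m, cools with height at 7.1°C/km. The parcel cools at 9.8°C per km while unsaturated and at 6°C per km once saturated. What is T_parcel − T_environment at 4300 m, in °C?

-3.37°C (parcel cooler than environment)

Parcel:
  From 800 m to 2700 m (dry): cools by 9.8 × 1.9 = 18.62°C, giving 6.68°C.
  From 2700 m to 4300 m (saturated): cools by 6 × 1.6 = 9.6°C, giving -2.92°C.
Environment:
  From 800 m to 4300 m (environment): cools by 7.1 × 3.5 = 24.85°C, giving 0.45°C.
T_parcel − T_env = -2.92 − 0.45 = -3.37°C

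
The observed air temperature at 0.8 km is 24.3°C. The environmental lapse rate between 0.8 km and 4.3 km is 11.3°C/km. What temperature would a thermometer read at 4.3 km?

-15.25°C

800 → 4300 m (environmental, 11.3°C/km): ΔT = -11.3 × 3.5 = -39.55°C → T = -15.25°C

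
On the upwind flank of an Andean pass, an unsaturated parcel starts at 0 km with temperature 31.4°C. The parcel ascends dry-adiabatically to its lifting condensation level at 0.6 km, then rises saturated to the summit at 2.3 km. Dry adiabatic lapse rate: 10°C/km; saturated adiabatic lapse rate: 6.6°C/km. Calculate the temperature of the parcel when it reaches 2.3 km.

14.18°C

Dry to 600 m: -10 × 0.6 km = -6°C, so T = 25.4°C.
Saturated to 2300 m: -6.6 × 1.7 km = -11.22°C, so T = 14.18°C.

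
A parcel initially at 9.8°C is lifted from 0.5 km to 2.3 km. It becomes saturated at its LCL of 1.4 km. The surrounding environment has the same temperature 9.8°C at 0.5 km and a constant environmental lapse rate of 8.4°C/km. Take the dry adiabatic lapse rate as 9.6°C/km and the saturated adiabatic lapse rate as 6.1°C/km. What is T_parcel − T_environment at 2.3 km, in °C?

Parcel:
  500–1400 m, dry: Δz = 0.9 km ⇒ ΔT = -8.64°C; T = 1.16°C
  1400–2300 m, saturated: Δz = 0.9 km ⇒ ΔT = -5.49°C; T = -4.33°C
Environment:
  500–2300 m, environment: Δz = 1.8 km ⇒ ΔT = -15.12°C; T = -5.32°C
T_parcel − T_env = -4.33 − (-5.32) = +0.99°C

+0.99°C (parcel warmer than environment)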